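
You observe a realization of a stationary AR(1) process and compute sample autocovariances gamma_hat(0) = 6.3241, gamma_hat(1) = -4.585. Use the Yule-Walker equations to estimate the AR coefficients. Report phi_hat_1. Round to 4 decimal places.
\hat\phi_{1} = -0.7250

The Yule-Walker equations for an AR(p) process read, in matrix form,
  Gamma_p phi = r_p,   with   (Gamma_p)_{ij} = gamma(|i - j|),
                       (r_p)_i = gamma(i),   i,j = 1..p.
Substitute the sample gammas (Toeplitz matrix and right-hand side of size 1):
  Gamma_p = [[6.3241]]
  r_p     = [-4.585]
With p = 1 this is the single equation gamma(0) phi_1 = gamma(1):
  phi_hat_1 = gamma(1) / gamma(0) = -4.585 / 6.3241 = -0.7250.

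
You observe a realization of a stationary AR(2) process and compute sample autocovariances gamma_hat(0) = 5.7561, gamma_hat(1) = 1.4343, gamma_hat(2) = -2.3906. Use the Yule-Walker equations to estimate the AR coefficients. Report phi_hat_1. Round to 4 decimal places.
\hat\phi_{1} = 0.3760

The Yule-Walker equations for an AR(p) process read, in matrix form,
  Gamma_p phi = r_p,   with   (Gamma_p)_{ij} = gamma(|i - j|),
                       (r_p)_i = gamma(i),   i,j = 1..p.
Substitute the sample gammas (Toeplitz matrix and right-hand side of size 2):
  Gamma_p = [[5.7561, 1.4343], [1.4343, 5.7561]]
  r_p     = [1.4343, -2.3906]
Written out:
  5.7561 phi_1 + 1.4343 phi_2 = 1.4343
  1.4343 phi_1 + 5.7561 phi_2 = -2.3906
Solve by Cramer's rule:
  det = gamma(0)^2 - gamma(1)^2 = (5.7561)^2 - (1.4343)^2 = 33.13268721 - 2.05721649 = 31.07547072
  phi_hat_1 = [gamma(1) gamma(0) - gamma(1) gamma(2)] / det = [(1.4343)(5.7561) - (1.4343)(-2.3906)] / 31.07547072 = 11.68481181 / 31.07547072 = 0.376
  phi_hat_2 = [gamma(0) gamma(2) - gamma(1)^2] / det = [(5.7561)(-2.3906) - (1.4343)^2] / 31.07547072 = -15.81774915 / 31.07547072 = -0.509
So phi_hat = [0.3760, -0.5090].
Therefore phi_hat_1 = 0.3760.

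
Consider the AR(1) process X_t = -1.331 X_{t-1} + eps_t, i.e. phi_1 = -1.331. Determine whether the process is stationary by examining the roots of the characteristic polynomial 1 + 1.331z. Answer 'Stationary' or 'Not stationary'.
\text{Not stationary}

The AR(p) characteristic polynomial is P(z) = 1 + 1.331z.
Stationarity requires all roots to lie outside the unit circle, i.e. |z| > 1 for every root.
This is linear in z: 1 + (1.331) z = 0  =>  z = -1/(1.331) = -0.751315,  |z| = 0.751315.
Moduli of all roots: 0.7513.
All moduli strictly greater than 1? No.
Verdict: Not stationary.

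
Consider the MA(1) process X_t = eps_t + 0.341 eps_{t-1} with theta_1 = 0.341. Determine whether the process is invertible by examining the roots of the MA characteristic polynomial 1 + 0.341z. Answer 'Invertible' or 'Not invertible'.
\text{Invertible}

The MA(q) characteristic polynomial is P(z) = 1 + 0.341z.
Invertibility requires all roots to lie outside the unit circle, i.e. |z| > 1 for every root.
This is linear in z: 1 + (0.341) z = 0  =>  z = -1/(0.341) = -2.932551,  |z| = 2.932551.
Moduli of all roots: 2.9326.
All moduli strictly greater than 1? Yes.
Verdict: Invertible.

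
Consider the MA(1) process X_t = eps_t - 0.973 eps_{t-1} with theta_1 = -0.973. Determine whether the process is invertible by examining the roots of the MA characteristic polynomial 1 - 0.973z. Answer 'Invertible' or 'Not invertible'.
\text{Invertible}

The MA(q) characteristic polynomial is P(z) = 1 - 0.973z.
Invertibility requires all roots to lie outside the unit circle, i.e. |z| > 1 for every root.
This is linear in z: 1 + (-0.973) z = 0  =>  z = -1/(-0.973) = 1.027749,  |z| = 1.027749.
Moduli of all roots: 1.0277.
All moduli strictly greater than 1? Yes.
Verdict: Invertible.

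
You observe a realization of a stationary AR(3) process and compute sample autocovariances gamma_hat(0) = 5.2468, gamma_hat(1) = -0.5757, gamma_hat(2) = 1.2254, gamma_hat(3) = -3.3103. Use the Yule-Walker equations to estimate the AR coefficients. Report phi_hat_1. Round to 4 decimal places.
\hat\phi_{1} = 0.0550

The Yule-Walker equations for an AR(p) process read, in matrix form,
  Gamma_p phi = r_p,   with   (Gamma_p)_{ij} = gamma(|i - j|),
                       (r_p)_i = gamma(i),   i,j = 1..p.
Substitute the sample gammas (Toeplitz matrix and right-hand side of size 3):
  Gamma_p = [[5.2468, -0.5757, 1.2254], [-0.5757, 5.2468, -0.5757], [1.2254, -0.5757, 5.2468]]
  r_p     = [-0.5757, 1.2254, -3.3103]
Written out (R1..R3):
  (R1) 5.2468 phi_1 - 0.5757 phi_2 + 1.2254 phi_3 = -0.5757
  (R2) -0.5757 phi_1 + 5.2468 phi_2 - 0.5757 phi_3 = 1.2254
  (R3) 1.2254 phi_1 - 0.5757 phi_2 + 5.2468 phi_3 = -3.3103
Gaussian elimination:
  R2 <- R2 - (-0.5757/5.2468) R1 = R2 - (-0.109724) R1:  5.183632 phi_2 - 0.441244 phi_3 = 1.162232
  R3 <- R3 - (1.2254/5.2468) R1 = R3 - (0.233552) R1:  -0.441244 phi_2 + 4.960606 phi_3 = -3.175844
  R3 <- R3 - (-0.441244/5.183632) R2 = R3 - (-0.085123) R2:  4.923046 phi_3 = -3.076912
Back-substitution:
  phi_hat_3 = -3.076912 / 4.923046 = -0.625002
  phi_hat_2 = (1.162232 - (-0.441244)(-0.625002)) / 5.183632 = 0.17101
  phi_hat_1 = (-0.5757 - (-0.5757)(0.17101) - (1.2254)(-0.625002)) / 5.2468 = 0.05501
So phi_hat = [0.0550, 0.1710, -0.6250].
Therefore phi_hat_1 = 0.0550.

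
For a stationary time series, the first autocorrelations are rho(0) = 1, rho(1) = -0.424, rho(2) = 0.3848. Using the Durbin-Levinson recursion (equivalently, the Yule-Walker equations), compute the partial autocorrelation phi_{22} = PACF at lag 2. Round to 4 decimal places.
\phi_{22} = 0.2500

The PACF at lag k is phi_{kk}, the last component of the solution
to the Yule-Walker system G_k phi = r_k where
  (G_k)_{ij} = rho(|i - j|), (r_k)_i = rho(i), i,j = 1..k.
Equivalently, Durbin-Levinson gives phi_{kk} iteratively:
  phi_{11} = rho(1)
  phi_{kk} = [rho(k) - sum_{j=1..k-1} phi_{k-1,j} rho(k-j)]
            / [1 - sum_{j=1..k-1} phi_{k-1,j} rho(j)],
  phi_{k,j} = phi_{k-1,j} - phi_{kk} phi_{k-1,k-j},  j = 1..k-1.
Step k = 1:
  phi_11 = rho(1) = -0.424.
Step k = 2:
  phi_22 = [rho(2) - phi_11 rho(1)] / [1 - phi_11 rho(1)] = [0.3848 - (-0.424)(-0.424)] / [1 - (-0.424)(-0.424)]
         = 0.205024 / 0.820224 = 0.25.
Therefore phi_{22} = 0.2500.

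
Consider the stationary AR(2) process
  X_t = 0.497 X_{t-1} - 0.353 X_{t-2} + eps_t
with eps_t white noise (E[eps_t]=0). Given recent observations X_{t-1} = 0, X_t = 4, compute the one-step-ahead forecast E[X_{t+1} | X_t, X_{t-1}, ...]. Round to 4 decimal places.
E[X_{t+1} \mid \mathcal F_t] = 1.9880

For an AR(p) model X_t = c + sum_i phi_i X_{t-i} + eps_t, the
one-step-ahead conditional mean is
  E[X_{t+1} | X_t, ...] = c + sum_i phi_i X_{t+1-i}.
Substitute known values:
  E[X_{t+1} | ...] = (0.497) * (4) + (-0.353) * (0)
                   = 1.9880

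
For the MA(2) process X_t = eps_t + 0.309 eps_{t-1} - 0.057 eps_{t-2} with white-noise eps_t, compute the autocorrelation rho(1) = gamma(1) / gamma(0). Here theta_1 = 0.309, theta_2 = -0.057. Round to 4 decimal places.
\rho(1) = 0.2652

For an MA(q) process with theta_0 = 1, the autocovariance is
  gamma(k) = sigma^2 * sum_{i=0..q-k} theta_i * theta_{i+k},
and rho(k) = gamma(k) / gamma(0). Sigma^2 cancels.
  numerator   = (1)*(0.309) + (0.309)*(-0.057) = 0.291387.
  denominator = (1)^2 + (0.309)^2 + (-0.057)^2 = 1.09873.
  rho(1) = 0.291387 / 1.09873 = 0.2652.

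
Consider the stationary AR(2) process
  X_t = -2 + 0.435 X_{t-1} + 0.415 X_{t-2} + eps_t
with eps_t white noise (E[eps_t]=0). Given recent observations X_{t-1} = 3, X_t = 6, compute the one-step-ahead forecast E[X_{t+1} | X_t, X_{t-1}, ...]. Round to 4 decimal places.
E[X_{t+1} \mid \mathcal F_t] = 1.8550

For an AR(p) model X_t = c + sum_i phi_i X_{t-i} + eps_t, the
one-step-ahead conditional mean is
  E[X_{t+1} | X_t, ...] = c + sum_i phi_i X_{t+1-i}.
Substitute known values:
  E[X_{t+1} | ...] = -2 + (0.435) * (6) + (0.415) * (3)
                   = 1.8550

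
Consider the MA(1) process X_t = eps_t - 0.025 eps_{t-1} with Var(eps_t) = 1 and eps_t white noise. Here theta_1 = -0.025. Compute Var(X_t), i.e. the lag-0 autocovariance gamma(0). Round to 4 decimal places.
\gamma(0) = 1.0006

For an MA(q) process X_t = eps_t + sum_i theta_i eps_{t-i} with
Var(eps_t) = sigma^2, the variance is
  gamma(0) = sigma^2 * (1 + sum_i theta_i^2).
  sum_i theta_i^2 = (-0.025)^2 = 0.000625.
  gamma(0) = 1 * (1 + 0.000625) = 1 * 1.000625 = 1.000625, which rounds to 1.0006.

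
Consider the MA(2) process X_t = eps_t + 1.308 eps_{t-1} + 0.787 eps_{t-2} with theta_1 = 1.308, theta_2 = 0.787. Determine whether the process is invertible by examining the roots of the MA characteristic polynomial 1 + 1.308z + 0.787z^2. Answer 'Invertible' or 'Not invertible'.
\text{Invertible}

The MA(q) characteristic polynomial is P(z) = 1 + 1.308z + 0.787z^2.
Invertibility requires all roots to lie outside the unit circle, i.e. |z| > 1 for every root.
Set 1 + (1.308) z + (0.787) z^2 = 0, i.e. a z^2 + b z + c = 0 with a = 0.787, b = 1.308, c = 1.
Discriminant D = b^2 - 4ac = (1.308)^2 - 4*(0.787)*1 = 1.710864 - (3.148) = -1.437136.
D < 0, so the roots are the complex-conjugate pair z = (-b +/- i sqrt(-D)) / (2a) = -0.831 +/- 0.7616i.
For a conjugate pair |z|^2 = z * conj(z) = (product of roots) = c/a = 1/(0.787) = 1.270648, so |z| = sqrt(1.270648) = 1.1272 for both roots.
Moduli of all roots: 1.1272, 1.1272.
All moduli strictly greater than 1? Yes.
Verdict: Invertible.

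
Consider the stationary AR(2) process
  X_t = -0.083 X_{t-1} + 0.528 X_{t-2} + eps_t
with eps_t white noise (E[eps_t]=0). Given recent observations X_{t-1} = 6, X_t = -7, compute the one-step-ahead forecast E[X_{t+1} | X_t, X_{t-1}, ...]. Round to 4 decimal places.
E[X_{t+1} \mid \mathcal F_t] = 3.7490

For an AR(p) model X_t = c + sum_i phi_i X_{t-i} + eps_t, the
one-step-ahead conditional mean is
  E[X_{t+1} | X_t, ...] = c + sum_i phi_i X_{t+1-i}.
Substitute known values:
  E[X_{t+1} | ...] = (-0.083) * (-7) + (0.528) * (6)
                   = 3.7490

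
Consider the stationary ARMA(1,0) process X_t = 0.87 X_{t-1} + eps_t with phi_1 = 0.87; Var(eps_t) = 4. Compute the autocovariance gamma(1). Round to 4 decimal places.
\gamma(1) = 14.3151

Multiply the model equation by X_{t-k} and take expectations. With theta_0 = psi_0 = 1 and psi_j the MA(infinity) weights, this gives
  gamma(k) - sum_i phi_i gamma(k-i) = c_k,
  c_k = sigma^2 * sum_{j=k..q} theta_j psi_{j-k}   (c_k = 0 for k > q),
using gamma(-m) = gamma(m).
Pure AR (q = 0): c_0 = sigma^2 = 4, c_k = 0 for k >= 1.
Equations for k = 0 and k = 1 (AR order 1):
  gamma(0) = phi_1 gamma(1) + c_0
  gamma(1) = phi_1 gamma(0) + c_1
Substituting the second into the first: gamma(0) (1 - phi_1^2) = c_0 + phi_1 c_1, so
  gamma(0) = c_0 / (1 - phi_1^2) = 4 / (1 - (0.87)^2) = 4 / 0.2431 = 16.454134.
  gamma(1) = phi_1 gamma(0) = (0.87)(16.454134) = 14.315097.
Therefore gamma(1) = 14.3151 (to 4 decimal places).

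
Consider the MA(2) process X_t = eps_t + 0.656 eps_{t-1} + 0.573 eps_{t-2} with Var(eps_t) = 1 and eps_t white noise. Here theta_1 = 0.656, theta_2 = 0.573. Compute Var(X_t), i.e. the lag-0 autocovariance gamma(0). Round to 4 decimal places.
\gamma(0) = 1.7587

For an MA(q) process X_t = eps_t + sum_i theta_i eps_{t-i} with
Var(eps_t) = sigma^2, the variance is
  gamma(0) = sigma^2 * (1 + sum_i theta_i^2).
  sum_i theta_i^2 = (0.656)^2 + (0.573)^2 = 0.430336 + 0.328329 = 0.758665.
  gamma(0) = 1 * (1 + 0.758665) = 1 * 1.758665 = 1.758665, which rounds to 1.7587.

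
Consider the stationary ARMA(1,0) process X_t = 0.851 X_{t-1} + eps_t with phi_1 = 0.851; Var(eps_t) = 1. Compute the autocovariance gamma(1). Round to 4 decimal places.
\gamma(1) = 3.0856

Multiply the model equation by X_{t-k} and take expectations. With theta_0 = psi_0 = 1 and psi_j the MA(infinity) weights, this gives
  gamma(k) - sum_i phi_i gamma(k-i) = c_k,
  c_k = sigma^2 * sum_{j=k..q} theta_j psi_{j-k}   (c_k = 0 for k > q),
using gamma(-m) = gamma(m).
Pure AR (q = 0): c_0 = sigma^2 = 1, c_k = 0 for k >= 1.
Equations for k = 0 and k = 1 (AR order 1):
  gamma(0) = phi_1 gamma(1) + c_0
  gamma(1) = phi_1 gamma(0) + c_1
Substituting the second into the first: gamma(0) (1 - phi_1^2) = c_0 + phi_1 c_1, so
  gamma(0) = c_0 / (1 - phi_1^2) = 1 / (1 - (0.851)^2) = 1 / 0.275799 = 3.625829.
  gamma(1) = phi_1 gamma(0) = (0.851)(3.625829) = 3.08558.
Therefore gamma(1) = 3.0856 (to 4 decimal places).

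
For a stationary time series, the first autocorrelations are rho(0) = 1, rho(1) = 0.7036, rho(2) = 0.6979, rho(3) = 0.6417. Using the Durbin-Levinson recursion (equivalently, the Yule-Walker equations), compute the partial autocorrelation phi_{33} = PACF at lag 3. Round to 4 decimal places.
\phi_{33} = 0.1541

The PACF at lag k is phi_{kk}, the last component of the solution
to the Yule-Walker system G_k phi = r_k where
  (G_k)_{ij} = rho(|i - j|), (r_k)_i = rho(i), i,j = 1..k.
Equivalently, Durbin-Levinson gives phi_{kk} iteratively:
  phi_{11} = rho(1)
  phi_{kk} = [rho(k) - sum_{j=1..k-1} phi_{k-1,j} rho(k-j)]
            / [1 - sum_{j=1..k-1} phi_{k-1,j} rho(j)],
  phi_{k,j} = phi_{k-1,j} - phi_{kk} phi_{k-1,k-j},  j = 1..k-1.
Step k = 1:
  phi_11 = rho(1) = 0.7036.
Step k = 2:
  phi_22 = [rho(2) - phi_11 rho(1)] / [1 - phi_11 rho(1)] = [0.6979 - (0.7036)(0.7036)] / [1 - (0.7036)(0.7036)]
         = 0.20284704 / 0.50494704 = 0.401719.
  Update: phi_21 = phi_11 - phi_22 phi_11 = 0.7036 - (0.401719)(0.7036) = 0.42095.
Step k = 3:
  phi_33 = [rho(3) - phi_21 rho(2) - phi_22 rho(1)] / [1 - phi_21 rho(1) - phi_22 rho(2)]
    numerator   = 0.6417 - (0.42095)(0.6979) - (0.401719)(0.7036) = 0.06526906
    denominator = 1 - (0.42095)(0.7036) - (0.401719)(0.6979) = 0.42345944
  phi_33 = 0.06526906 / 0.42345944 = 0.1541.
Therefore phi_{33} = 0.1541.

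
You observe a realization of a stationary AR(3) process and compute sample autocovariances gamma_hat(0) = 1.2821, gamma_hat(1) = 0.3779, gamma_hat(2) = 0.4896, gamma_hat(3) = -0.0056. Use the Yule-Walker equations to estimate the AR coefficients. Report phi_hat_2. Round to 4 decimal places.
\hat\phi_{2} = 0.3659

The Yule-Walker equations for an AR(p) process read, in matrix form,
  Gamma_p phi = r_p,   with   (Gamma_p)_{ij} = gamma(|i - j|),
                       (r_p)_i = gamma(i),   i,j = 1..p.
Substitute the sample gammas (Toeplitz matrix and right-hand side of size 3):
  Gamma_p = [[1.2821, 0.3779, 0.4896], [0.3779, 1.2821, 0.3779], [0.4896, 0.3779, 1.2821]]
  r_p     = [0.3779, 0.4896, -0.0056]
Written out (R1..R3):
  (R1) 1.2821 phi_1 + 0.3779 phi_2 + 0.4896 phi_3 = 0.3779
  (R2) 0.3779 phi_1 + 1.2821 phi_2 + 0.3779 phi_3 = 0.4896
  (R3) 0.4896 phi_1 + 0.3779 phi_2 + 1.2821 phi_3 = -0.0056
Gaussian elimination:
  R2 <- R2 - (0.3779/1.2821) R1 = R2 - (0.294751) R1:  1.170714 phi_2 + 0.23359 phi_3 = 0.378214
  R3 <- R3 - (0.4896/1.2821) R1 = R3 - (0.381873) R1:  0.23359 phi_2 + 1.095135 phi_3 = -0.14991
  R3 <- R3 - (0.23359/1.170714) R2 = R3 - (0.199528) R2:  1.048527 phi_3 = -0.225374
Back-substitution:
  phi_hat_3 = -0.225374 / 1.048527 = -0.214944
  phi_hat_2 = (0.378214 - (0.23359)(-0.214944)) / 1.170714 = 0.36595
  phi_hat_1 = (0.3779 - (0.3779)(0.36595) - (0.4896)(-0.214944)) / 1.2821 = 0.268968
So phi_hat = [0.2690, 0.3659, -0.2149].
Therefore phi_hat_2 = 0.3659.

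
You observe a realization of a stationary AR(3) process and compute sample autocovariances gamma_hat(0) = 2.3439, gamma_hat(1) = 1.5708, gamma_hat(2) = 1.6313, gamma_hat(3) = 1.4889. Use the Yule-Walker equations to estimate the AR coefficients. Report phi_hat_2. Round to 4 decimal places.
\hat\phi_{2} = 0.3830

The Yule-Walker equations for an AR(p) process read, in matrix form,
  Gamma_p phi = r_p,   with   (Gamma_p)_{ij} = gamma(|i - j|),
                       (r_p)_i = gamma(i),   i,j = 1..p.
Substitute the sample gammas (Toeplitz matrix and right-hand side of size 3):
  Gamma_p = [[2.3439, 1.5708, 1.6313], [1.5708, 2.3439, 1.5708], [1.6313, 1.5708, 2.3439]]
  r_p     = [1.5708, 1.6313, 1.4889]
Written out (R1..R3):
  (R1) 2.3439 phi_1 + 1.5708 phi_2 + 1.6313 phi_3 = 1.5708
  (R2) 1.5708 phi_1 + 2.3439 phi_2 + 1.5708 phi_3 = 1.6313
  (R3) 1.6313 phi_1 + 1.5708 phi_2 + 2.3439 phi_3 = 1.4889
Gaussian elimination:
  R2 <- R2 - (1.5708/2.3439) R1 = R2 - (0.670165) R1:  1.291205 phi_2 + 0.47756 phi_3 = 0.578605
  R3 <- R3 - (1.6313/2.3439) R1 = R3 - (0.695977) R1:  0.47756 phi_2 + 1.208553 phi_3 = 0.39566
  R3 <- R3 - (0.47756/1.291205) R2 = R3 - (0.369856) R2:  1.031925 phi_3 = 0.181659
Back-substitution:
  phi_hat_3 = 0.181659 / 1.031925 = 0.176039
  phi_hat_2 = (0.578605 - (0.47756)(0.176039)) / 1.291205 = 0.383003
  phi_hat_1 = (1.5708 - (1.5708)(0.383003) - (1.6313)(0.176039)) / 2.3439 = 0.290971
So phi_hat = [0.2910, 0.3830, 0.1760].
Therefore phi_hat_2 = 0.3830.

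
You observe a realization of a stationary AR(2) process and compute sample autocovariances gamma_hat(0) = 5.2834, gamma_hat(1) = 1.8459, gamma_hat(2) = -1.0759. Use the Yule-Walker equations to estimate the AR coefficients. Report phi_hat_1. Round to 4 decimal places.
\hat\phi_{1} = 0.4790

The Yule-Walker equations for an AR(p) process read, in matrix form,
  Gamma_p phi = r_p,   with   (Gamma_p)_{ij} = gamma(|i - j|),
                       (r_p)_i = gamma(i),   i,j = 1..p.
Substitute the sample gammas (Toeplitz matrix and right-hand side of size 2):
  Gamma_p = [[5.2834, 1.8459], [1.8459, 5.2834]]
  r_p     = [1.8459, -1.0759]
Written out:
  5.2834 phi_1 + 1.8459 phi_2 = 1.8459
  1.8459 phi_1 + 5.2834 phi_2 = -1.0759
Solve by Cramer's rule:
  det = gamma(0)^2 - gamma(1)^2 = (5.2834)^2 - (1.8459)^2 = 27.91431556 - 3.40734681 = 24.50696875
  phi_hat_1 = [gamma(1) gamma(0) - gamma(1) gamma(2)] / det = [(1.8459)(5.2834) - (1.8459)(-1.0759)] / 24.50696875 = 11.73863187 / 24.50696875 = 0.479
  phi_hat_2 = [gamma(0) gamma(2) - gamma(1)^2] / det = [(5.2834)(-1.0759) - (1.8459)^2] / 24.50696875 = -9.09175687 / 24.50696875 = -0.371
So phi_hat = [0.4790, -0.3710].
Therefore phi_hat_1 = 0.4790.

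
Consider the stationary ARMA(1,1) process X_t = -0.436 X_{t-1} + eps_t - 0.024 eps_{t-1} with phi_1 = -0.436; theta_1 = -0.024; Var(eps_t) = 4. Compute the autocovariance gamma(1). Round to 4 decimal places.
\gamma(1) = -2.2956

Multiply the model equation by X_{t-k} and take expectations. With theta_0 = psi_0 = 1 and psi_j the MA(infinity) weights, this gives
  gamma(k) - sum_i phi_i gamma(k-i) = c_k,
  c_k = sigma^2 * sum_{j=k..q} theta_j psi_{j-k}   (c_k = 0 for k > q),
using gamma(-m) = gamma(m).
psi-weights needed (psi_j = theta_j + sum_i phi_i psi_{j-i}):
  psi_1 = theta_1 + phi_1 = -0.024 + (-0.436) = -0.46
Right-hand sides:
  c_0 = sigma^2 (1 + theta_1 psi_1) = 4 * (1 + (-0.024)(-0.46)) = 4 * 1.01104 = 4.04416
  c_1 = sigma^2 theta_1 = 4 * (-0.024) = -0.096
  c_2 = 0
Equations for k = 0 and k = 1 (AR order 1):
  gamma(0) = phi_1 gamma(1) + c_0
  gamma(1) = phi_1 gamma(0) + c_1
Substituting the second into the first: gamma(0) (1 - phi_1^2) = c_0 + phi_1 c_1, so
  gamma(0) = (c_0 + phi_1 c_1) / (1 - phi_1^2) = (4.04416 + (-0.436)(-0.096)) / (1 - (-0.436)^2) = 4.086016 / 0.809904 = 5.045062.
  gamma(1) = phi_1 gamma(0) + c_1 = (-0.436)(5.045062) + (-0.096) = -2.295647.
Therefore gamma(1) = -2.2956 (to 4 decimal places).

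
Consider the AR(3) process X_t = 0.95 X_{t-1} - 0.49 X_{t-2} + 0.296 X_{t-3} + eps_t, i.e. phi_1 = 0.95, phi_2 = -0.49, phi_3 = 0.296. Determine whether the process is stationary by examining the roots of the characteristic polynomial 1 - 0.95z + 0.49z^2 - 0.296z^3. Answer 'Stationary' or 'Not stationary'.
\text{Stationary}

The AR(p) characteristic polynomial is P(z) = 1 - 0.95z + 0.49z^2 - 0.296z^3.
Stationarity requires all roots to lie outside the unit circle, i.e. |z| > 1 for every root.
Degree 3: look for a simple real root z0 first, then factor out (1 - z/z0) and solve the remaining quadratic.
Testing z0 = 1.25: P(1.25) = 1 + (-0.95)(1.25) + (0.49)(1.25)^2 + (-0.296)(1.25)^3
  = 1 + (-1.1875) + (0.765625) + (-0.578125) = 0.  So z_0 = 1.25 is a root, |z_0| = 1.25.
Divide out the factor (1 - 0.8 z) = (1 - z/z0) (since 1/z0 = 0.8):
  P(z) = (1 - 0.8 z)(1 + (-0.15) z + (0.37) z^2)
  [check: z-coef -0.15 - (0.8) = -0.95; z^2-coef 0.37 - (0.8)(-0.15) = 0.49; z^3-coef -(0.8)(0.37) = -0.296.]
Remaining roots from the quadratic factor 1 + (-0.15) z + (0.37) z^2:
  Set 1 + (-0.15) z + (0.37) z^2 = 0, i.e. a z^2 + b z + c = 0 with a = 0.37, b = -0.15, c = 1.
  Discriminant D = b^2 - 4ac = (-0.15)^2 - 4*(0.37)*1 = 0.0225 - (1.48) = -1.4575.
  D < 0, so the roots are the complex-conjugate pair z = (-b +/- i sqrt(-D)) / (2a) = 0.2027 +/- 1.6314i.
  For a conjugate pair |z|^2 = z * conj(z) = (product of roots) = c/a = 1/(0.37) = 2.702703, so |z| = sqrt(2.702703) = 1.644 for both roots.
Moduli of all roots: 1.2500, 1.6440, 1.6440.
All moduli strictly greater than 1? Yes.
Verdict: Stationary.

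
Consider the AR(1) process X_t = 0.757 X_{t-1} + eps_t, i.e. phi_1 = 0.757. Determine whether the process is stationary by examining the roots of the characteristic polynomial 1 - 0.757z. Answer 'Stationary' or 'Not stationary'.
\text{Stationary}

The AR(p) characteristic polynomial is P(z) = 1 - 0.757z.
Stationarity requires all roots to lie outside the unit circle, i.e. |z| > 1 for every root.
This is linear in z: 1 + (-0.757) z = 0  =>  z = -1/(-0.757) = 1.321004,  |z| = 1.321004.
Moduli of all roots: 1.3210.
All moduli strictly greater than 1? Yes.
Verdict: Stationary.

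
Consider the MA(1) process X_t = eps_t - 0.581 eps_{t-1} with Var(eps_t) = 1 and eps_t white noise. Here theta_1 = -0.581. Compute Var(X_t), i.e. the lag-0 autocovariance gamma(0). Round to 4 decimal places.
\gamma(0) = 1.3376

For an MA(q) process X_t = eps_t + sum_i theta_i eps_{t-i} with
Var(eps_t) = sigma^2, the variance is
  gamma(0) = sigma^2 * (1 + sum_i theta_i^2).
  sum_i theta_i^2 = (-0.581)^2 = 0.337561.
  gamma(0) = 1 * (1 + 0.337561) = 1 * 1.337561 = 1.337561, which rounds to 1.3376.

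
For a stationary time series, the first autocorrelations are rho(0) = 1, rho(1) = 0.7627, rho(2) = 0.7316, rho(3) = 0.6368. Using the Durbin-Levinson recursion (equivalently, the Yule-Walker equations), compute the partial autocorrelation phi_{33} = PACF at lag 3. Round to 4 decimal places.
\phi_{33} = 0.0150

The PACF at lag k is phi_{kk}, the last component of the solution
to the Yule-Walker system G_k phi = r_k where
  (G_k)_{ij} = rho(|i - j|), (r_k)_i = rho(i), i,j = 1..k.
Equivalently, Durbin-Levinson gives phi_{kk} iteratively:
  phi_{11} = rho(1)
  phi_{kk} = [rho(k) - sum_{j=1..k-1} phi_{k-1,j} rho(k-j)]
            / [1 - sum_{j=1..k-1} phi_{k-1,j} rho(j)],
  phi_{k,j} = phi_{k-1,j} - phi_{kk} phi_{k-1,k-j},  j = 1..k-1.
Step k = 1:
  phi_11 = rho(1) = 0.7627.
Step k = 2:
  phi_22 = [rho(2) - phi_11 rho(1)] / [1 - phi_11 rho(1)] = [0.7316 - (0.7627)(0.7627)] / [1 - (0.7627)(0.7627)]
         = 0.14988871 / 0.41828871 = 0.358338.
  Update: phi_21 = phi_11 - phi_22 phi_11 = 0.7627 - (0.358338)(0.7627) = 0.489396.
Step k = 3:
  phi_33 = [rho(3) - phi_21 rho(2) - phi_22 rho(1)] / [1 - phi_21 rho(1) - phi_22 rho(2)]
    numerator   = 0.6368 - (0.489396)(0.7316) - (0.358338)(0.7627) = 0.0054538
    denominator = 1 - (0.489396)(0.7627) - (0.358338)(0.7316) = 0.3645779
  phi_33 = 0.0054538 / 0.3645779 = 0.015.
Therefore phi_{33} = 0.0150.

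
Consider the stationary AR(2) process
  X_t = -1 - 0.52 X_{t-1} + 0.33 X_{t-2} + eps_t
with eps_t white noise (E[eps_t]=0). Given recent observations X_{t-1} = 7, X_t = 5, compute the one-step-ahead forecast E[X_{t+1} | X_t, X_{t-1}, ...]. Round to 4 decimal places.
E[X_{t+1} \mid \mathcal F_t] = -1.2900

For an AR(p) model X_t = c + sum_i phi_i X_{t-i} + eps_t, the
one-step-ahead conditional mean is
  E[X_{t+1} | X_t, ...] = c + sum_i phi_i X_{t+1-i}.
Substitute known values:
  E[X_{t+1} | ...] = -1 + (-0.52) * (5) + (0.33) * (7)
                   = -1.2900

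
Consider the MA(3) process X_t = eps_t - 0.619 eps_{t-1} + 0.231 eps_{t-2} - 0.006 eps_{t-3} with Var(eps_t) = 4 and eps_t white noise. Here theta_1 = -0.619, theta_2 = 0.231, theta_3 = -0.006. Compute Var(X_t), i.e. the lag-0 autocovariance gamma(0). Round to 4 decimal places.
\gamma(0) = 5.7462

For an MA(q) process X_t = eps_t + sum_i theta_i eps_{t-i} with
Var(eps_t) = sigma^2, the variance is
  gamma(0) = sigma^2 * (1 + sum_i theta_i^2).
  sum_i theta_i^2 = (-0.619)^2 + (0.231)^2 + (-0.006)^2 = 0.383161 + 0.053361 + 0.000036 = 0.436558.
  gamma(0) = 4 * (1 + 0.436558) = 4 * 1.436558 = 5.746232, which rounds to 5.7462.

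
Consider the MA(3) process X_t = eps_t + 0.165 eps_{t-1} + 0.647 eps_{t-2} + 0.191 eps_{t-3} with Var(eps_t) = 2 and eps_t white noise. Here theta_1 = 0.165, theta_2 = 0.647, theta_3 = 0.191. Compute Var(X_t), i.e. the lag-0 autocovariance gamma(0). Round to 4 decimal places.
\gamma(0) = 2.9646

For an MA(q) process X_t = eps_t + sum_i theta_i eps_{t-i} with
Var(eps_t) = sigma^2, the variance is
  gamma(0) = sigma^2 * (1 + sum_i theta_i^2).
  sum_i theta_i^2 = (0.165)^2 + (0.647)^2 + (0.191)^2 = 0.027225 + 0.418609 + 0.036481 = 0.482315.
  gamma(0) = 2 * (1 + 0.482315) = 2 * 1.482315 = 2.96463, which rounds to 2.9646.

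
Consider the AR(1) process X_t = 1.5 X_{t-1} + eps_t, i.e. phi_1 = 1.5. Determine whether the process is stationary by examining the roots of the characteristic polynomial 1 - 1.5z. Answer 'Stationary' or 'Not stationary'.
\text{Not stationary}

The AR(p) characteristic polynomial is P(z) = 1 - 1.5z.
Stationarity requires all roots to lie outside the unit circle, i.e. |z| > 1 for every root.
This is linear in z: 1 + (-1.5) z = 0  =>  z = -1/(-1.5) = 0.666667,  |z| = 0.666667.
Moduli of all roots: 0.6667.
All moduli strictly greater than 1? No.
Verdict: Not stationary.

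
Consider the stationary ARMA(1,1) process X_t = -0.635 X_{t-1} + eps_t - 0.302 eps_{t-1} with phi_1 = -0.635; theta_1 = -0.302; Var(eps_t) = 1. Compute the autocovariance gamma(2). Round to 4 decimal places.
\gamma(2) = 1.1882

Multiply the model equation by X_{t-k} and take expectations. With theta_0 = psi_0 = 1 and psi_j the MA(infinity) weights, this gives
  gamma(k) - sum_i phi_i gamma(k-i) = c_k,
  c_k = sigma^2 * sum_{j=k..q} theta_j psi_{j-k}   (c_k = 0 for k > q),
using gamma(-m) = gamma(m).
psi-weights needed (psi_j = theta_j + sum_i phi_i psi_{j-i}):
  psi_1 = theta_1 + phi_1 = -0.302 + (-0.635) = -0.937
Right-hand sides:
  c_0 = sigma^2 (1 + theta_1 psi_1) = 1 * (1 + (-0.302)(-0.937)) = 1 * 1.282974 = 1.282974
  c_1 = sigma^2 theta_1 = 1 * (-0.302) = -0.302
  c_2 = 0
Equations for k = 0 and k = 1 (AR order 1):
  gamma(0) = phi_1 gamma(1) + c_0
  gamma(1) = phi_1 gamma(0) + c_1
Substituting the second into the first: gamma(0) (1 - phi_1^2) = c_0 + phi_1 c_1, so
  gamma(0) = (c_0 + phi_1 c_1) / (1 - phi_1^2) = (1.282974 + (-0.635)(-0.302)) / (1 - (-0.635)^2) = 1.474744 / 0.596775 = 2.471189.
  gamma(1) = phi_1 gamma(0) + c_1 = (-0.635)(2.471189) + (-0.302) = -1.871205.
For k = 2 (> q): gamma(2) = phi_1 gamma(1) = (-0.635)(-1.871205) = 1.188215.
Therefore gamma(2) = 1.1882 (to 4 decimal places).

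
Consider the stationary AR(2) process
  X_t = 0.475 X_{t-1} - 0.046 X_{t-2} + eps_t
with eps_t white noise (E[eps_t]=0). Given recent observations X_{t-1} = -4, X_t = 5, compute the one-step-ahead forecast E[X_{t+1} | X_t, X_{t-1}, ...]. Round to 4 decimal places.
E[X_{t+1} \mid \mathcal F_t] = 2.5590

For an AR(p) model X_t = c + sum_i phi_i X_{t-i} + eps_t, the
one-step-ahead conditional mean is
  E[X_{t+1} | X_t, ...] = c + sum_i phi_i X_{t+1-i}.
Substitute known values:
  E[X_{t+1} | ...] = (0.475) * (5) + (-0.046) * (-4)
                   = 2.5590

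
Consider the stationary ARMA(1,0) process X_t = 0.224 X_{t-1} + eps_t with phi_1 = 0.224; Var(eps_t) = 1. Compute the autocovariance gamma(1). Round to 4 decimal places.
\gamma(1) = 0.2358

Multiply the model equation by X_{t-k} and take expectations. With theta_0 = psi_0 = 1 and psi_j the MA(infinity) weights, this gives
  gamma(k) - sum_i phi_i gamma(k-i) = c_k,
  c_k = sigma^2 * sum_{j=k..q} theta_j psi_{j-k}   (c_k = 0 for k > q),
using gamma(-m) = gamma(m).
Pure AR (q = 0): c_0 = sigma^2 = 1, c_k = 0 for k >= 1.
Equations for k = 0 and k = 1 (AR order 1):
  gamma(0) = phi_1 gamma(1) + c_0
  gamma(1) = phi_1 gamma(0) + c_1
Substituting the second into the first: gamma(0) (1 - phi_1^2) = c_0 + phi_1 c_1, so
  gamma(0) = c_0 / (1 - phi_1^2) = 1 / (1 - (0.224)^2) = 1 / 0.949824 = 1.052827.
  gamma(1) = phi_1 gamma(0) = (0.224)(1.052827) = 0.235833.
Therefore gamma(1) = 0.2358 (to 4 decimal places).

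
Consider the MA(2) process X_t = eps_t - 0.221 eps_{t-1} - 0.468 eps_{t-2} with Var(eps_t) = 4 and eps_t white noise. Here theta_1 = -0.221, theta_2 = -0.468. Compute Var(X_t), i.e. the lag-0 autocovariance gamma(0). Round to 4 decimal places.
\gamma(0) = 5.0715

For an MA(q) process X_t = eps_t + sum_i theta_i eps_{t-i} with
Var(eps_t) = sigma^2, the variance is
  gamma(0) = sigma^2 * (1 + sum_i theta_i^2).
  sum_i theta_i^2 = (-0.221)^2 + (-0.468)^2 = 0.048841 + 0.219024 = 0.267865.
  gamma(0) = 4 * (1 + 0.267865) = 4 * 1.267865 = 5.07146, which rounds to 5.0715.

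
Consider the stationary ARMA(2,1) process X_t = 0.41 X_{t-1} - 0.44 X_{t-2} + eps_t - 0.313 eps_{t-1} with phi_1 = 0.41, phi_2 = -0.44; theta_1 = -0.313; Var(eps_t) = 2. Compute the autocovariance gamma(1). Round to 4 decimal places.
\gamma(1) = 0.2720

Multiply the model equation by X_{t-k} and take expectations. With theta_0 = psi_0 = 1 and psi_j the MA(infinity) weights, this gives
  gamma(k) - sum_i phi_i gamma(k-i) = c_k,
  c_k = sigma^2 * sum_{j=k..q} theta_j psi_{j-k}   (c_k = 0 for k > q),
using gamma(-m) = gamma(m).
psi-weights needed (psi_j = theta_j + sum_i phi_i psi_{j-i}):
  psi_1 = theta_1 + phi_1 = -0.313 + (0.41) = 0.097
Right-hand sides:
  c_0 = sigma^2 (1 + theta_1 psi_1) = 2 * (1 + (-0.313)(0.097)) = 2 * 0.969639 = 1.939278
  c_1 = sigma^2 theta_1 = 2 * (-0.313) = -0.626
  c_2 = 0
Equations for k = 0, 1, 2 (AR order 2, c_2 = 0):
  (E0) gamma(0) = phi_1 gamma(1) + phi_2 gamma(2) + c_0
  (E1) gamma(1) = phi_1 gamma(0) + phi_2 gamma(1) + c_1
  (E2) gamma(2) = phi_1 gamma(1) + phi_2 gamma(0)
From (E1): gamma(1) = A gamma(0) + B with
  A = phi_1 / (1 - phi_2) = 0.41 / 1.44 = 0.284722,   B = c_1 / (1 - phi_2) = -0.626 / 1.44 = -0.434722.
Insert (E2) into (E0): gamma(0) (1 - phi_2^2) = phi_1 (1 + phi_2) gamma(1) + c_0.
  phi_1 (1 + phi_2) = (0.41)(0.56) = 0.2296,   1 - phi_2^2 = 0.8064.
Replace gamma(1) by A gamma(0) + B and collect gamma(0):
  gamma(0) [0.8064 - (0.2296)(0.284722)] = (0.2296)(-0.434722) + 1.939278
  gamma(0) * 0.741028 = 1.839466
  gamma(0) = 1.839466 / 0.741028 = 2.482317.
  gamma(1) = A gamma(0) + B = (0.284722)(2.482317) + (-0.434722) = 0.272049.
Therefore gamma(1) = 0.2720 (to 4 decimal places).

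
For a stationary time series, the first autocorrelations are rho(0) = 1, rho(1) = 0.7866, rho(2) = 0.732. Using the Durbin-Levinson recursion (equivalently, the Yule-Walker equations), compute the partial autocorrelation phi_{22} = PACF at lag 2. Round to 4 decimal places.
\phi_{22} = 0.2971

The PACF at lag k is phi_{kk}, the last component of the solution
to the Yule-Walker system G_k phi = r_k where
  (G_k)_{ij} = rho(|i - j|), (r_k)_i = rho(i), i,j = 1..k.
Equivalently, Durbin-Levinson gives phi_{kk} iteratively:
  phi_{11} = rho(1)
  phi_{kk} = [rho(k) - sum_{j=1..k-1} phi_{k-1,j} rho(k-j)]
            / [1 - sum_{j=1..k-1} phi_{k-1,j} rho(j)],
  phi_{k,j} = phi_{k-1,j} - phi_{kk} phi_{k-1,k-j},  j = 1..k-1.
Step k = 1:
  phi_11 = rho(1) = 0.7866.
Step k = 2:
  phi_22 = [rho(2) - phi_11 rho(1)] / [1 - phi_11 rho(1)] = [0.732 - (0.7866)(0.7866)] / [1 - (0.7866)(0.7866)]
         = 0.11326044 / 0.38126044 = 0.2971.
Therefore phi_{22} = 0.2971.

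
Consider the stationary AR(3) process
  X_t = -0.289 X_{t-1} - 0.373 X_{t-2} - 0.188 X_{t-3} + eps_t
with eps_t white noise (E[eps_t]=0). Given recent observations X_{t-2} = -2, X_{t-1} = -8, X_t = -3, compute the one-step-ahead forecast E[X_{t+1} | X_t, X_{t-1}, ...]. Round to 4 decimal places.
E[X_{t+1} \mid \mathcal F_t] = 4.2270

For an AR(p) model X_t = c + sum_i phi_i X_{t-i} + eps_t, the
one-step-ahead conditional mean is
  E[X_{t+1} | X_t, ...] = c + sum_i phi_i X_{t+1-i}.
Substitute known values:
  E[X_{t+1} | ...] = (-0.289) * (-3) + (-0.373) * (-8) + (-0.188) * (-2)
                   = 4.2270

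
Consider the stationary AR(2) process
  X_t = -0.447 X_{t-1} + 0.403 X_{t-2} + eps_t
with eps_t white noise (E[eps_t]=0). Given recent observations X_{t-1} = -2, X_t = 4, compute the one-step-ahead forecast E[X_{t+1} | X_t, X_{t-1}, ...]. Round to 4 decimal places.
E[X_{t+1} \mid \mathcal F_t] = -2.5940

For an AR(p) model X_t = c + sum_i phi_i X_{t-i} + eps_t, the
one-step-ahead conditional mean is
  E[X_{t+1} | X_t, ...] = c + sum_i phi_i X_{t+1-i}.
Substitute known values:
  E[X_{t+1} | ...] = (-0.447) * (4) + (0.403) * (-2)
                   = -2.5940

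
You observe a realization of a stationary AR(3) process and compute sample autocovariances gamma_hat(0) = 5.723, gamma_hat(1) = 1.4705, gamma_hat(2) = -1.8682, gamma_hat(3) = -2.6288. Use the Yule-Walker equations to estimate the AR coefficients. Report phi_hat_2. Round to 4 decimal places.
\hat\phi_{2} = -0.3100

The Yule-Walker equations for an AR(p) process read, in matrix form,
  Gamma_p phi = r_p,   with   (Gamma_p)_{ij} = gamma(|i - j|),
                       (r_p)_i = gamma(i),   i,j = 1..p.
Substitute the sample gammas (Toeplitz matrix and right-hand side of size 3):
  Gamma_p = [[5.723, 1.4705, -1.8682], [1.4705, 5.723, 1.4705], [-1.8682, 1.4705, 5.723]]
  r_p     = [1.4705, -1.8682, -2.6288]
Written out (R1..R3):
  (R1) 5.723 phi_1 + 1.4705 phi_2 - 1.8682 phi_3 = 1.4705
  (R2) 1.4705 phi_1 + 5.723 phi_2 + 1.4705 phi_3 = -1.8682
  (R3) -1.8682 phi_1 + 1.4705 phi_2 + 5.723 phi_3 = -2.6288
Gaussian elimination:
  R2 <- R2 - (1.4705/5.723) R1 = R2 - (0.256946) R1:  5.345161 phi_2 + 1.950526 phi_3 = -2.246039
  R3 <- R3 - (-1.8682/5.723) R1 = R3 - (-0.326437) R1:  1.950526 phi_2 + 5.11315 phi_3 = -2.148774
  R3 <- R3 - (1.950526/5.345161) R2 = R3 - (0.364914) R2:  4.401375 phi_3 = -1.329163
Back-substitution:
  phi_hat_3 = -1.329163 / 4.401375 = -0.301988
  phi_hat_2 = (-2.246039 - (1.950526)(-0.301988)) / 5.345161 = -0.310001
  phi_hat_1 = (1.4705 - (1.4705)(-0.310001) - (-1.8682)(-0.301988)) / 5.723 = 0.238019
So phi_hat = [0.2380, -0.3100, -0.3020].
Therefore phi_hat_2 = -0.3100.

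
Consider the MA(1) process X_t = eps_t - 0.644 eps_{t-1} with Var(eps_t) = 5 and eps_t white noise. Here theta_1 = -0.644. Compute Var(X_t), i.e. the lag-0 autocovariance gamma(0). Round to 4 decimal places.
\gamma(0) = 7.0737

For an MA(q) process X_t = eps_t + sum_i theta_i eps_{t-i} with
Var(eps_t) = sigma^2, the variance is
  gamma(0) = sigma^2 * (1 + sum_i theta_i^2).
  sum_i theta_i^2 = (-0.644)^2 = 0.414736.
  gamma(0) = 5 * (1 + 0.414736) = 5 * 1.414736 = 7.07368, which rounds to 7.0737.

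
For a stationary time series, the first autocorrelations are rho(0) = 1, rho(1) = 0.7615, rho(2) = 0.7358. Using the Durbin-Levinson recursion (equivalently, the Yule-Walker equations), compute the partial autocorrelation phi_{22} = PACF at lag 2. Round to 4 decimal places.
\phi_{22} = 0.3711

The PACF at lag k is phi_{kk}, the last component of the solution
to the Yule-Walker system G_k phi = r_k where
  (G_k)_{ij} = rho(|i - j|), (r_k)_i = rho(i), i,j = 1..k.
Equivalently, Durbin-Levinson gives phi_{kk} iteratively:
  phi_{11} = rho(1)
  phi_{kk} = [rho(k) - sum_{j=1..k-1} phi_{k-1,j} rho(k-j)]
            / [1 - sum_{j=1..k-1} phi_{k-1,j} rho(j)],
  phi_{k,j} = phi_{k-1,j} - phi_{kk} phi_{k-1,k-j},  j = 1..k-1.
Step k = 1:
  phi_11 = rho(1) = 0.7615.
Step k = 2:
  phi_22 = [rho(2) - phi_11 rho(1)] / [1 - phi_11 rho(1)] = [0.7358 - (0.7615)(0.7615)] / [1 - (0.7615)(0.7615)]
         = 0.15591775 / 0.42011775 = 0.3711.
Therefore phi_{22} = 0.3711.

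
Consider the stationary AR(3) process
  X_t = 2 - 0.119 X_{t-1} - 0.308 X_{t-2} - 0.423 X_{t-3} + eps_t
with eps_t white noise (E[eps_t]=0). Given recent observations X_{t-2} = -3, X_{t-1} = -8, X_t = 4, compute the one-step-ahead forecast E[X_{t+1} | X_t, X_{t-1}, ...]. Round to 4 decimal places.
E[X_{t+1} \mid \mathcal F_t] = 5.2570

For an AR(p) model X_t = c + sum_i phi_i X_{t-i} + eps_t, the
one-step-ahead conditional mean is
  E[X_{t+1} | X_t, ...] = c + sum_i phi_i X_{t+1-i}.
Substitute known values:
  E[X_{t+1} | ...] = 2 + (-0.119) * (4) + (-0.308) * (-8) + (-0.423) * (-3)
                   = 5.2570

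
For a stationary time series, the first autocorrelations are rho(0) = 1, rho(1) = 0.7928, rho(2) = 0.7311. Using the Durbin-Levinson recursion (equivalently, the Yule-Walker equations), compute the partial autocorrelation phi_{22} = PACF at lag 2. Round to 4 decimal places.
\phi_{22} = 0.2761

The PACF at lag k is phi_{kk}, the last component of the solution
to the Yule-Walker system G_k phi = r_k where
  (G_k)_{ij} = rho(|i - j|), (r_k)_i = rho(i), i,j = 1..k.
Equivalently, Durbin-Levinson gives phi_{kk} iteratively:
  phi_{11} = rho(1)
  phi_{kk} = [rho(k) - sum_{j=1..k-1} phi_{k-1,j} rho(k-j)]
            / [1 - sum_{j=1..k-1} phi_{k-1,j} rho(j)],
  phi_{k,j} = phi_{k-1,j} - phi_{kk} phi_{k-1,k-j},  j = 1..k-1.
Step k = 1:
  phi_11 = rho(1) = 0.7928.
Step k = 2:
  phi_22 = [rho(2) - phi_11 rho(1)] / [1 - phi_11 rho(1)] = [0.7311 - (0.7928)(0.7928)] / [1 - (0.7928)(0.7928)]
         = 0.10256816 / 0.37146816 = 0.2761.
Therefore phi_{22} = 0.2761.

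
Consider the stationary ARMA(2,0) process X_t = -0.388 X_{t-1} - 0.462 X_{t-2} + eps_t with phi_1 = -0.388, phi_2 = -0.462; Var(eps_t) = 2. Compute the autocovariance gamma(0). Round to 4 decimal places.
\gamma(0) = 2.7354

Multiply the model equation by X_{t-k} and take expectations. With theta_0 = psi_0 = 1 and psi_j the MA(infinity) weights, this gives
  gamma(k) - sum_i phi_i gamma(k-i) = c_k,
  c_k = sigma^2 * sum_{j=k..q} theta_j psi_{j-k}   (c_k = 0 for k > q),
using gamma(-m) = gamma(m).
Pure AR (q = 0): c_0 = sigma^2 = 2, c_k = 0 for k >= 1.
Equations for k = 0, 1, 2 (AR order 2, c_2 = 0):
  (E0) gamma(0) = phi_1 gamma(1) + phi_2 gamma(2) + c_0
  (E1) gamma(1) = phi_1 gamma(0) + phi_2 gamma(1) + c_1
  (E2) gamma(2) = phi_1 gamma(1) + phi_2 gamma(0)
From (E1): gamma(1) = A gamma(0) + B with
  A = phi_1 / (1 - phi_2) = -0.388 / 1.462 = -0.26539,   B = c_1 / (1 - phi_2) = 0 / 1.462 = 0.
Insert (E2) into (E0): gamma(0) (1 - phi_2^2) = phi_1 (1 + phi_2) gamma(1) + c_0.
  phi_1 (1 + phi_2) = (-0.388)(0.538) = -0.208744,   1 - phi_2^2 = 0.786556.
Replace gamma(1) by A gamma(0) + B and collect gamma(0):
  gamma(0) [0.786556 - (-0.208744)(-0.26539)] = c_0 = 2
  gamma(0) * 0.731157 = 2
  gamma(0) = 2 / 0.731157 = 2.735389.
Therefore gamma(0) = 2.7354 (to 4 decimal places).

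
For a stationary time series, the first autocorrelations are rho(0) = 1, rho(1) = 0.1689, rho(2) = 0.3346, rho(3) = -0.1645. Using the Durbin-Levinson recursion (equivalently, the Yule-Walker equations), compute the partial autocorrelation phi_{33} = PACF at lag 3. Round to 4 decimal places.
\phi_{33} = -0.2930

The PACF at lag k is phi_{kk}, the last component of the solution
to the Yule-Walker system G_k phi = r_k where
  (G_k)_{ij} = rho(|i - j|), (r_k)_i = rho(i), i,j = 1..k.
Equivalently, Durbin-Levinson gives phi_{kk} iteratively:
  phi_{11} = rho(1)
  phi_{kk} = [rho(k) - sum_{j=1..k-1} phi_{k-1,j} rho(k-j)]
            / [1 - sum_{j=1..k-1} phi_{k-1,j} rho(j)],
  phi_{k,j} = phi_{k-1,j} - phi_{kk} phi_{k-1,k-j},  j = 1..k-1.
Step k = 1:
  phi_11 = rho(1) = 0.1689.
Step k = 2:
  phi_22 = [rho(2) - phi_11 rho(1)] / [1 - phi_11 rho(1)] = [0.3346 - (0.1689)(0.1689)] / [1 - (0.1689)(0.1689)]
         = 0.30607279 / 0.97147279 = 0.315061.
  Update: phi_21 = phi_11 - phi_22 phi_11 = 0.1689 - (0.315061)(0.1689) = 0.115686.
Step k = 3:
  phi_33 = [rho(3) - phi_21 rho(2) - phi_22 rho(1)] / [1 - phi_21 rho(1) - phi_22 rho(2)]
    numerator   = -0.1645 - (0.115686)(0.3346) - (0.315061)(0.1689) = -0.25642236
    denominator = 1 - (0.115686)(0.1689) - (0.315061)(0.3346) = 0.87504132
  phi_33 = -0.25642236 / 0.87504132 = -0.293.
Therefore phi_{33} = -0.2930.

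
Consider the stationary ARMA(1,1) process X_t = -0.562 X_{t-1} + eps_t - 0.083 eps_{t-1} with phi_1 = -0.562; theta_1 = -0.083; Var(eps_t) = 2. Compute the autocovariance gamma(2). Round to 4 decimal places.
\gamma(2) = 1.1091

Multiply the model equation by X_{t-k} and take expectations. With theta_0 = psi_0 = 1 and psi_j the MA(infinity) weights, this gives
  gamma(k) - sum_i phi_i gamma(k-i) = c_k,
  c_k = sigma^2 * sum_{j=k..q} theta_j psi_{j-k}   (c_k = 0 for k > q),
using gamma(-m) = gamma(m).
psi-weights needed (psi_j = theta_j + sum_i phi_i psi_{j-i}):
  psi_1 = theta_1 + phi_1 = -0.083 + (-0.562) = -0.645
Right-hand sides:
  c_0 = sigma^2 (1 + theta_1 psi_1) = 2 * (1 + (-0.083)(-0.645)) = 2 * 1.053535 = 2.10707
  c_1 = sigma^2 theta_1 = 2 * (-0.083) = -0.166
  c_2 = 0
Equations for k = 0 and k = 1 (AR order 1):
  gamma(0) = phi_1 gamma(1) + c_0
  gamma(1) = phi_1 gamma(0) + c_1
Substituting the second into the first: gamma(0) (1 - phi_1^2) = c_0 + phi_1 c_1, so
  gamma(0) = (c_0 + phi_1 c_1) / (1 - phi_1^2) = (2.10707 + (-0.562)(-0.166)) / (1 - (-0.562)^2) = 2.200362 / 0.684156 = 3.21617.
  gamma(1) = phi_1 gamma(0) + c_1 = (-0.562)(3.21617) + (-0.166) = -1.973488.
For k = 2 (> q): gamma(2) = phi_1 gamma(1) = (-0.562)(-1.973488) = 1.1091.
Therefore gamma(2) = 1.1091 (to 4 decimal places).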